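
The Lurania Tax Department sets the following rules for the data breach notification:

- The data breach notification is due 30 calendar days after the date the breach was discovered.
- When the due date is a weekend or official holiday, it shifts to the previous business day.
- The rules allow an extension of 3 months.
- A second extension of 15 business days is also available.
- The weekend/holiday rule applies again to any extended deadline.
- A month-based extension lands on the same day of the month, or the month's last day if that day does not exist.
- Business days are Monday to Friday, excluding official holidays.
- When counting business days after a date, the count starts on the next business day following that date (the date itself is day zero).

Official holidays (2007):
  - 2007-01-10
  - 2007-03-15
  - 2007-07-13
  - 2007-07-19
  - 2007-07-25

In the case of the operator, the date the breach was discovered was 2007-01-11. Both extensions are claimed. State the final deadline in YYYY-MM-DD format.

2007-05-30

Adding 30 calendar days to 2007-01-11 gives 2007-02-10.
2007-02-10 is a Saturday; the preceding business day is 2007-02-09 (Friday).
The 3 months extension carries 2007-02-09 to 2007-05-09.
Since 2007-05-09 is a Wednesday and not a holiday, the date is unchanged.
The 15-business-day extension runs from 2007-05-09 to 2007-05-30.
2007-05-30 falls on a Wednesday, which is a business day, so no adjustment is needed.
So the filing is due 2007-05-30.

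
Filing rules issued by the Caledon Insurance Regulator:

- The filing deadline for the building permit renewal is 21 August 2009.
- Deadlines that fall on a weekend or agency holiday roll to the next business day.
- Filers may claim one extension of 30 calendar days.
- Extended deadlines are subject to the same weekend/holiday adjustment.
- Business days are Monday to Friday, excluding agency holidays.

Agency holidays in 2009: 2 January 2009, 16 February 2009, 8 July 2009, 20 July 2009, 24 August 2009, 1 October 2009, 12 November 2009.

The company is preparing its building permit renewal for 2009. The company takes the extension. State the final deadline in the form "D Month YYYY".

21 September 2009

The statutory due date is 21 August 2009.
21 August 2009 is a Friday and not a listed holiday, so it stands.
The 30-calendar-day extension moves the deadline from 21 August 2009 to 20 September 2009.
20 September 2009 falls on a Sunday. Rolling to the next business day gives 21 September 2009, a Monday.
So the filing is due 21 September 2009.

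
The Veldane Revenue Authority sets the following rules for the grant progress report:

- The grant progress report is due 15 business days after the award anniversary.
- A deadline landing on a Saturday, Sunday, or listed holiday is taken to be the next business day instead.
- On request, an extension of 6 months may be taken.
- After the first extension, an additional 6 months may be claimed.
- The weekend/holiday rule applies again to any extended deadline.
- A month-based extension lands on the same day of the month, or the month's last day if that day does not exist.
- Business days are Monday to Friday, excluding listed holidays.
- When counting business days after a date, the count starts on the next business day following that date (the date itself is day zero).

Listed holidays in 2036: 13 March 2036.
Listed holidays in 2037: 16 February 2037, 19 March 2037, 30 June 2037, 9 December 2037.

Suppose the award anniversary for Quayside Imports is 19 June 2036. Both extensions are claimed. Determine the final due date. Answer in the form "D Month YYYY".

Starting the day after 19 June 2036 and counting 15 business days lands on 10 July 2036.
10 July 2036 (Thursday) is already a business day.
Add 6 months to 10 July 2036: 10 January 2037.
10 January 2037 is a Saturday; the next business day is 12 January 2037 (Monday).
Add 6 months to 12 January 2037: 12 July 2037.
12 July 2037 is a Sunday; the next business day is 13 July 2037 (Monday).
So the filing is due 13 July 2037.

13 July 2037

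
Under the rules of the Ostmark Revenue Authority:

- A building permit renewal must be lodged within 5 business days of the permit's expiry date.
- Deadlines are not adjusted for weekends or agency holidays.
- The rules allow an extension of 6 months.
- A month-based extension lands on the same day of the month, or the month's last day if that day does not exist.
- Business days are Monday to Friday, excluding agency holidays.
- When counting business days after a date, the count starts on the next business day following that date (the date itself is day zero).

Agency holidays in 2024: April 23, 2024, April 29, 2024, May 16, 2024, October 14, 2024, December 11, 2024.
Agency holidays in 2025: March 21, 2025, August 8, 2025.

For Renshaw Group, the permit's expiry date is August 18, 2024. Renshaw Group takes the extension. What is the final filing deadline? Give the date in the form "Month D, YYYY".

Starting the day after August 18, 2024 and counting 5 business days lands on August 23, 2024.
August 23, 2024 is a Friday; no weekend or holiday adjustment applies.
The 6 months extension carries August 23, 2024 to February 23, 2025.
February 23, 2025 falls on a Sunday. The rules make no weekend/holiday allowance, so it remains February 23, 2025.
Final deadline: February 23, 2025.

February 23, 2025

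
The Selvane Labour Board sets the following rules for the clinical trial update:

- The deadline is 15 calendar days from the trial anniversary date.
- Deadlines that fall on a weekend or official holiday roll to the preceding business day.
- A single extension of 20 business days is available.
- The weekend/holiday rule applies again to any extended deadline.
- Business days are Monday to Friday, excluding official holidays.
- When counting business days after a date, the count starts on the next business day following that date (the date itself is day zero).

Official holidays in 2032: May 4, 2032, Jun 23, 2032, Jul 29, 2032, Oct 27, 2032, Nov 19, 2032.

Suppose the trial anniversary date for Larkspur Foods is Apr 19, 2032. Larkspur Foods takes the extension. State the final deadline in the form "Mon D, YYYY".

15 calendar days after Apr 19, 2032 is May 4, 2032.
May 4, 2032 is a listed holiday, so it moves to the preceding business day, May 3, 2032 (Monday).
The 20-business-day extension runs from May 3, 2032 to Jun 1, 2032.
Since Jun 1, 2032 is a Tuesday and not a holiday, the date is unchanged.
The final due date is Jun 1, 2032.

Jun 1, 2032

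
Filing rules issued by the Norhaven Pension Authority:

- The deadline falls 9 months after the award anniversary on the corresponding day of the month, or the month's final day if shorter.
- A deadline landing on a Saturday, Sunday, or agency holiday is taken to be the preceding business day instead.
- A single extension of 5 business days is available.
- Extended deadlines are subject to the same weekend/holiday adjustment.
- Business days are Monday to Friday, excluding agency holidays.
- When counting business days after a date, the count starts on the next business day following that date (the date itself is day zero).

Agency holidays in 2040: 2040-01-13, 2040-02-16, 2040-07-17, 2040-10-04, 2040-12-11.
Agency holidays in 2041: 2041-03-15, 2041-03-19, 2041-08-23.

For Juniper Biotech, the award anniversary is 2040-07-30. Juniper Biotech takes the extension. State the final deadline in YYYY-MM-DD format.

2041-05-07

9 months after 2040-07-30, on the same day of the month, is 2041-04-30.
2041-04-30 is a Tuesday and not a listed holiday, so it stands.
The 5-business-day extension runs from 2041-04-30 to 2041-05-07.
2041-05-07 is a Tuesday and not a listed holiday, so it stands.
Final deadline: 2041-05-07.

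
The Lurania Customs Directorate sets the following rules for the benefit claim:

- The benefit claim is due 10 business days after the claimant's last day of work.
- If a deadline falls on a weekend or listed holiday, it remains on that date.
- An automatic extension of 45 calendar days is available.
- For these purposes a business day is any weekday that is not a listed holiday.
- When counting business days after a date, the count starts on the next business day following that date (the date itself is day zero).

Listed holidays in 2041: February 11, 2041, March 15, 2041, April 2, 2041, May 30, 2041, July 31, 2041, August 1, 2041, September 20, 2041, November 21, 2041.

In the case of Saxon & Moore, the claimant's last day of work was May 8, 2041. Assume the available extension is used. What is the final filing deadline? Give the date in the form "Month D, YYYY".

Counting 10 business days after May 8, 2041 (skipping weekends and listed holidays) reaches May 22, 2041.
May 22, 2041 is a Wednesday; no weekend or holiday adjustment applies.
The 45-calendar-day extension moves the deadline from May 22, 2041 to July 6, 2041.
July 6, 2041 falls on a Saturday. The rules make no weekend/holiday allowance, so it remains July 6, 2041.
Deadline: July 6, 2041.

July 6, 2041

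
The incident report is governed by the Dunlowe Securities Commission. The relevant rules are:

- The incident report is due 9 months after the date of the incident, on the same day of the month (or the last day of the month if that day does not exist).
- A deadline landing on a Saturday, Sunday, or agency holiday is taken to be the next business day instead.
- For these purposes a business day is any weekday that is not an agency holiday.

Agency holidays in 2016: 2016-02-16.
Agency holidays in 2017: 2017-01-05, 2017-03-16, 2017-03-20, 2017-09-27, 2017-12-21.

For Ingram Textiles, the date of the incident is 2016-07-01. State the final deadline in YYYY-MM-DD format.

9 months from 2016-07-01 is 2017-04-01.
Because 2017-04-01 is a Saturday, the deadline becomes 2017-04-03 (Monday).
Final deadline: 2017-04-03.

2017-04-03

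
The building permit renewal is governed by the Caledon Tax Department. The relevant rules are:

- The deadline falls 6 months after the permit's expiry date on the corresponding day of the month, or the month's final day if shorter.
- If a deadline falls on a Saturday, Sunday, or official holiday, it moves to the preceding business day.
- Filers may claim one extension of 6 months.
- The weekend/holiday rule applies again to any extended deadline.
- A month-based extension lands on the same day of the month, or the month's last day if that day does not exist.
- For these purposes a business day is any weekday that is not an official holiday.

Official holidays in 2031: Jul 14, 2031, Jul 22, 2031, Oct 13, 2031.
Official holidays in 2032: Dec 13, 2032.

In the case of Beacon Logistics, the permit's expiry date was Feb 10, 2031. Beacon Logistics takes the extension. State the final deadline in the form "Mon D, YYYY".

6 months from Feb 10, 2031 is Aug 10, 2031.
Aug 10, 2031 falls on a Sunday. Rolling to the preceding business day gives Aug 8, 2031, a Friday.
The 6 months extension carries Aug 8, 2031 to Feb 8, 2032.
Feb 8, 2032 is a Sunday; the preceding business day is Feb 6, 2032 (Friday).
The final due date is Feb 6, 2032.

Feb 6, 2032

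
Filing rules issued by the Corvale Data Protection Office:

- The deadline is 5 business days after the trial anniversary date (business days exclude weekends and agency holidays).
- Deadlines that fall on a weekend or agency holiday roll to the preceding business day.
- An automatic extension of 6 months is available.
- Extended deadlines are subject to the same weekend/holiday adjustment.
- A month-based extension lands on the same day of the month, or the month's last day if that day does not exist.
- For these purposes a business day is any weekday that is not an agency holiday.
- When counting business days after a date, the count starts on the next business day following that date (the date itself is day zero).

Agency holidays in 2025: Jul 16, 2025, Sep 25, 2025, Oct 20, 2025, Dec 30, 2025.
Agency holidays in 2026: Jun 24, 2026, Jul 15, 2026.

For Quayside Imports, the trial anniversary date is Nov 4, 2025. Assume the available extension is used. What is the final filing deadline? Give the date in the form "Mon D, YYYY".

Starting the day after Nov 4, 2025 and counting 5 business days lands on Nov 11, 2025.
Nov 11, 2025 is a Tuesday and not a listed holiday, so it stands.
Add 6 months to Nov 11, 2025: May 11, 2026.
May 11, 2026 (Monday) is already a business day.
The final due date is May 11, 2026.

May 11, 2026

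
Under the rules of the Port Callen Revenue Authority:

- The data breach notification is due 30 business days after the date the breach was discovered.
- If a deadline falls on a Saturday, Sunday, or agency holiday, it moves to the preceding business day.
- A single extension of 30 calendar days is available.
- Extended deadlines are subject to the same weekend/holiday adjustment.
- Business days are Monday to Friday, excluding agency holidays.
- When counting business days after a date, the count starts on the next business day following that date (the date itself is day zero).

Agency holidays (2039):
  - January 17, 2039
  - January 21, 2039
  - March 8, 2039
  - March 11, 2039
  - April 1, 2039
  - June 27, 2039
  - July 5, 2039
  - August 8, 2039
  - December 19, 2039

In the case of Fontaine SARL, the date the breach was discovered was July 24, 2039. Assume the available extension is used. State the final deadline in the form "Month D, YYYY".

October 5, 2039

Counting 30 business days after July 24, 2039 (skipping weekends and listed holidays) reaches September 5, 2039.
September 5, 2039 falls on a Monday, which is a business day, so no adjustment is needed.
The 30-calendar-day extension moves the deadline from September 5, 2039 to October 5, 2039.
October 5, 2039 is a Wednesday and not a listed holiday, so it stands.
Deadline: October 5, 2039.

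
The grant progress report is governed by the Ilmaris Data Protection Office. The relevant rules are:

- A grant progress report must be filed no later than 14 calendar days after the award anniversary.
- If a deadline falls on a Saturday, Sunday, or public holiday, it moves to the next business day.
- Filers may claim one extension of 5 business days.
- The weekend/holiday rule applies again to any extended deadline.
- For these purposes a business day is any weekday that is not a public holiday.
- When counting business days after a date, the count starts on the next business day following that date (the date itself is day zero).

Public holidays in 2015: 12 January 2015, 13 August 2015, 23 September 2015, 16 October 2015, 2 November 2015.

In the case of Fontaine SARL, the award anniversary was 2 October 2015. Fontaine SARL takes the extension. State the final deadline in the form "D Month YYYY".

Adding 14 calendar days to 2 October 2015 gives 16 October 2015.
16 October 2015 falls on a listed holiday. Rolling to the next business day gives 19 October 2015, a Monday.
Counting 5 further business days from 19 October 2015 reaches 26 October 2015.
Since 26 October 2015 is a Monday and not a holiday, the date is unchanged.
Deadline: 26 October 2015.

26 October 2015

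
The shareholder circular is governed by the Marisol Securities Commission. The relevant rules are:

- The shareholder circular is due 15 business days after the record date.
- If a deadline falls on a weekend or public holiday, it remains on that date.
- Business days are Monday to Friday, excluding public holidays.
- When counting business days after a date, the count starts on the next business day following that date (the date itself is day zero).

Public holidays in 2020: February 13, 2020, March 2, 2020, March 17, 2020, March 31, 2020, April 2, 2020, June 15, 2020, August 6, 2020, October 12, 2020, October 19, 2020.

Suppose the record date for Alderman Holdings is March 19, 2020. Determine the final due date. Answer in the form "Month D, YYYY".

April 13, 2020

Starting the day after March 19, 2020 and counting 15 business days lands on April 13, 2020.
No adjustment is made for weekends or holidays, so April 13, 2020 stands.
Deadline: April 13, 2020.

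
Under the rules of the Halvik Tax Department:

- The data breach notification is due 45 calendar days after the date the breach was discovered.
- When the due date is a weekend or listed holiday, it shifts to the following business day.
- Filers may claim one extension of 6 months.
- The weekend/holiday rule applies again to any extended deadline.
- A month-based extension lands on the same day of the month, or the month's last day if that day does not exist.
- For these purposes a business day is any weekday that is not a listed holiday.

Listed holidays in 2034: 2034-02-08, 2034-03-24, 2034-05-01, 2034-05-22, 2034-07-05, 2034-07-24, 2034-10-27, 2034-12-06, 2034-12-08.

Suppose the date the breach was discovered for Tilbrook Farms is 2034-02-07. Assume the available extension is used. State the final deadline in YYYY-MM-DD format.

Adding 45 calendar days to 2034-02-07 gives 2034-03-24.
Because 2034-03-24 is a listed holiday, the deadline becomes 2034-03-27 (Monday).
The 6 months extension carries 2034-03-27 to 2034-09-27.
2034-09-27 is a Wednesday and not a listed holiday, so it stands.
So the filing is due 2034-09-27.

2034-09-27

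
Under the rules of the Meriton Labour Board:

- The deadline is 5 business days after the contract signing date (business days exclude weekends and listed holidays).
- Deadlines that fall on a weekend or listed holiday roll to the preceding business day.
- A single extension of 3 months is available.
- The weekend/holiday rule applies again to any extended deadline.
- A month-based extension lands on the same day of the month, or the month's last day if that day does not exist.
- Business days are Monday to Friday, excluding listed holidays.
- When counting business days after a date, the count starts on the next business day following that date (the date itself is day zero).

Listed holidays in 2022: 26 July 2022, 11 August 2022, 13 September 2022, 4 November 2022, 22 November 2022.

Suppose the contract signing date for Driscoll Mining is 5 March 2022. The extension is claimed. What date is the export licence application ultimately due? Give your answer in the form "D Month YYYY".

Starting the day after 5 March 2022 and counting 5 business days lands on 11 March 2022.
11 March 2022 falls on a Friday, which is a business day, so no adjustment is needed.
The 3 months extension carries 11 March 2022 to 11 June 2022.
11 June 2022 is a Saturday; the preceding business day is 10 June 2022 (Friday).
Deadline: 10 June 2022.

10 June 2022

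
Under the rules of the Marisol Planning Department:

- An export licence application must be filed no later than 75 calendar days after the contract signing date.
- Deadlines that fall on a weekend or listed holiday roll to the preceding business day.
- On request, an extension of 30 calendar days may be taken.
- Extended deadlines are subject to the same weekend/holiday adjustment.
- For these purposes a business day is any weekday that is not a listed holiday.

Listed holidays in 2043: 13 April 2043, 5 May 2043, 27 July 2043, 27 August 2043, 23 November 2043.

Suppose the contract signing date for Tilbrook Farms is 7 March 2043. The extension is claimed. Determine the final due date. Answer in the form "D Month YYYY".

19 June 2043

75 calendar days after 7 March 2043 is 21 May 2043.
Since 21 May 2043 is a Thursday and not a holiday, the date is unchanged.
Add the 30 calendar-day extension to 21 May 2043: 20 June 2043.
20 June 2043 falls on a Saturday. Rolling to the preceding business day gives 19 June 2043, a Friday.
Final deadline: 19 June 2043.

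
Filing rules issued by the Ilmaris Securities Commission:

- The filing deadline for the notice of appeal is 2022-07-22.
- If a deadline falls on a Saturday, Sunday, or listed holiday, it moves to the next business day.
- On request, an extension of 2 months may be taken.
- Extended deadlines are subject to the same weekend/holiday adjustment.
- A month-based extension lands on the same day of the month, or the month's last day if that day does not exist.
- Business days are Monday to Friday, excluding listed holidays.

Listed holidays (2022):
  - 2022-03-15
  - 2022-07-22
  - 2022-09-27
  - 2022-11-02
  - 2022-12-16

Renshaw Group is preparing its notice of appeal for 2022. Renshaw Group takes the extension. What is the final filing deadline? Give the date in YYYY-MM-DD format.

The statutory due date is 2022-07-22.
2022-07-22 is a listed holiday; the next business day is 2022-07-25 (Monday).
The 2 months extension carries 2022-07-25 to 2022-09-25.
2022-09-25 is a Sunday, so it moves to the next business day, 2022-09-26 (Monday).
Deadline: 2022-09-26.

2022-09-26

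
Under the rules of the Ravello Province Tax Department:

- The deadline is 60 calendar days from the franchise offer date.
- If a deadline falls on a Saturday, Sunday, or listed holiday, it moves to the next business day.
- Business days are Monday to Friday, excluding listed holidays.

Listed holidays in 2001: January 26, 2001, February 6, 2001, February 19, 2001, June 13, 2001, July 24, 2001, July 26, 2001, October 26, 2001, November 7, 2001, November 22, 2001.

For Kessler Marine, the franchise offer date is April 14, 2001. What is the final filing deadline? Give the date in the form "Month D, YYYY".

60 calendar days after April 14, 2001 is June 13, 2001.
June 13, 2001 falls on a listed holiday. Rolling to the next business day gives June 14, 2001, a Thursday.
Deadline: June 14, 2001.

June 14, 2001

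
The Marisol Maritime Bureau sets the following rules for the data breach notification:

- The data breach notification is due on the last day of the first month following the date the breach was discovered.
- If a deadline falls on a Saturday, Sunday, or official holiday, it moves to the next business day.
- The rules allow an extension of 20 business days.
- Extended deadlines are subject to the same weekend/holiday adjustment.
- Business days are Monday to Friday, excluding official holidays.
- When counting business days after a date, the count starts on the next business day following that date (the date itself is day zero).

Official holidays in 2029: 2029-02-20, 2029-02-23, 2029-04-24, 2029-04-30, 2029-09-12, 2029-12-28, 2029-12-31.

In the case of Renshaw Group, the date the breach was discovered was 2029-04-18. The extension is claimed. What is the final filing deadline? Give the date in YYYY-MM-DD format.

1 month after 2029-04-18 falls in May 2029; the last day of that month is 2029-05-31.
Since 2029-05-31 is a Thursday and not a holiday, the date is unchanged.
Counting 20 further business days from 2029-05-31 reaches 2029-06-28.
Since 2029-06-28 is a Thursday and not a holiday, the date is unchanged.
Final deadline: 2029-06-28.

2029-06-28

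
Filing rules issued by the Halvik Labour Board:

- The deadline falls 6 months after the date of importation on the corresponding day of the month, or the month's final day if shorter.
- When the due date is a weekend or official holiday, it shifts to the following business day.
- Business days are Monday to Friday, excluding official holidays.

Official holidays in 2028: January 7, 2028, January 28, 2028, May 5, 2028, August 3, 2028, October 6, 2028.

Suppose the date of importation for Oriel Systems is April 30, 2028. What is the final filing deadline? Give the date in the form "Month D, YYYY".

6 months after April 30, 2028, on the same day of the month, is October 30, 2028.
October 30, 2028 is a Monday and not a listed holiday, so it stands.
So the filing is due October 30, 2028.

October 30, 2028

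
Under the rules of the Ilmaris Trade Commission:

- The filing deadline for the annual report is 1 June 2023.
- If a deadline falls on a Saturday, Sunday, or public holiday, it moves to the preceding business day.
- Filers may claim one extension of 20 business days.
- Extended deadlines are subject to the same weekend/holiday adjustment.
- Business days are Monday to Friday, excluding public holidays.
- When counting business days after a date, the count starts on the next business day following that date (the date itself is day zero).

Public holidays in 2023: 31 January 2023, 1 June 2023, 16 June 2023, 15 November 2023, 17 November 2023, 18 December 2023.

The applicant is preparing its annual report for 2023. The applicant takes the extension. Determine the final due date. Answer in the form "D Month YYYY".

30 June 2023

The statutory due date is 1 June 2023.
Because 1 June 2023 is a listed holiday, the deadline becomes 31 May 2023 (Wednesday).
Applying the 20-business-day extension: 20 business days after 31 May 2023 is 30 June 2023.
30 June 2023 is a Friday and not a listed holiday, so it stands.
Deadline: 30 June 2023.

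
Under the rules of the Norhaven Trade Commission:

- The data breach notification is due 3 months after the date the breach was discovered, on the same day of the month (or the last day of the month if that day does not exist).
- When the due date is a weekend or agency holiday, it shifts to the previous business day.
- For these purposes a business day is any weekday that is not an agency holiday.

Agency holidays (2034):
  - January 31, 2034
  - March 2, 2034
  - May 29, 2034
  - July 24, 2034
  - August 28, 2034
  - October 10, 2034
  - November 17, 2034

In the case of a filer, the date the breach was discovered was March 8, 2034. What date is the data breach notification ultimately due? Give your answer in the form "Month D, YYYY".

3 months from March 8, 2034 is June 8, 2034.
June 8, 2034 is a Thursday and not a listed holiday, so it stands.
Final deadline: June 8, 2034.

June 8, 2034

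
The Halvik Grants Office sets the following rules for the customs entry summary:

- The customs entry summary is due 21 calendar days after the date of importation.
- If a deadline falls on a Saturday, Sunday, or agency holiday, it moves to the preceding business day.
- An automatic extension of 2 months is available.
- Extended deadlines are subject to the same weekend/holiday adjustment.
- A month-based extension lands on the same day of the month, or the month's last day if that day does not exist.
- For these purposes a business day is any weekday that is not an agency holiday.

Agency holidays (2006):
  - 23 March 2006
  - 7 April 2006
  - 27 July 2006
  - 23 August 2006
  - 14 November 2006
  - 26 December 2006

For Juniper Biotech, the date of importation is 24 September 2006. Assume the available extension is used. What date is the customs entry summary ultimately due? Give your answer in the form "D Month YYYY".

13 December 2006

From 24 September 2006, 21 calendar days later is 15 October 2006.
15 October 2006 is a Sunday; the preceding business day is 13 October 2006 (Friday).
Applying the 2 months extension: 2 months after 13 October 2006 is 13 December 2006.
Since 13 December 2006 is a Wednesday and not a holiday, the date is unchanged.
Final deadline: 13 December 2006.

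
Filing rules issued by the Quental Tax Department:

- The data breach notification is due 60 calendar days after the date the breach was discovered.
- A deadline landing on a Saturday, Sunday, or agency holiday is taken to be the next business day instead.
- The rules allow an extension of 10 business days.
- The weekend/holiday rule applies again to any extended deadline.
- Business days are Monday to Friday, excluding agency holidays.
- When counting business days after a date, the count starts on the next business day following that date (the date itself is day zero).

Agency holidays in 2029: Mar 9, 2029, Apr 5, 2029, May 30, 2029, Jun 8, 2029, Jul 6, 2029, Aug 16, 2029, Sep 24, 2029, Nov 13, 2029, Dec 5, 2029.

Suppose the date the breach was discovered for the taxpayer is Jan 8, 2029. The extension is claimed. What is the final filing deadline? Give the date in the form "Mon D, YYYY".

Mar 26, 2029

Adding 60 calendar days to Jan 8, 2029 gives Mar 9, 2029.
Because Mar 9, 2029 is a listed holiday, the deadline becomes Mar 12, 2029 (Monday).
The 10-business-day extension runs from Mar 12, 2029 to Mar 26, 2029.
Mar 26, 2029 (Monday) is already a business day.
Final deadline: Mar 26, 2029.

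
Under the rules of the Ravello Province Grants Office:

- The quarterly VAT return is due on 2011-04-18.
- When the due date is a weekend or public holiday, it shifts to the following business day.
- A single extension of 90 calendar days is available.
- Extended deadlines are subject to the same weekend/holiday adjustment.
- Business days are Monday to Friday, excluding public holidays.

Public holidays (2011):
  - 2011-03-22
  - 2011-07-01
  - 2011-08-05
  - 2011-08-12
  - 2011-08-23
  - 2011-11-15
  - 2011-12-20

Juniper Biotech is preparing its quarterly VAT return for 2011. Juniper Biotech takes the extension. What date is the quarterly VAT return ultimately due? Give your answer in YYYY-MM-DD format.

2011-07-18

The statutory due date is 2011-04-18.
2011-04-18 is a Monday and not a listed holiday, so it stands.
Applying the 90-calendar-day extension: 2011-04-18 + 90 days = 2011-07-17.
Because 2011-07-17 is a Sunday, the deadline becomes 2011-07-18 (Monday).
Deadline: 2011-07-18.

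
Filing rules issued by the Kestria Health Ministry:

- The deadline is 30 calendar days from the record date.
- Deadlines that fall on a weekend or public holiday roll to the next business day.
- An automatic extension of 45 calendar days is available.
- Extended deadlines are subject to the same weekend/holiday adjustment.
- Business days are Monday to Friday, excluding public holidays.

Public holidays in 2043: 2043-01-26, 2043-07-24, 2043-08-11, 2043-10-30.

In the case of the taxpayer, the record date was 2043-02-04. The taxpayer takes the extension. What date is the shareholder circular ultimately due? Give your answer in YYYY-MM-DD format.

30 calendar days after 2043-02-04 is 2043-03-06.
2043-03-06 falls on a Friday, which is a business day, so no adjustment is needed.
Add the 45 calendar-day extension to 2043-03-06: 2043-04-20.
Since 2043-04-20 is a Monday and not a holiday, the date is unchanged.
The final due date is 2043-04-20.

2043-04-20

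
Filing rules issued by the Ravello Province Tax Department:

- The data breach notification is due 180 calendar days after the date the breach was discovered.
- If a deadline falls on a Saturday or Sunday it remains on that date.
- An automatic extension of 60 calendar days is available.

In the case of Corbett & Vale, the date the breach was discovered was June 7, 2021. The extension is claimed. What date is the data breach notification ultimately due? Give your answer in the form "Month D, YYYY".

Trigger date June 7, 2021 + 180 calendar days = December 4, 2021.
December 4, 2021 falls on a Saturday. The rules make no weekend/holiday allowance, so it remains December 4, 2021.
With the 60-day extension, December 4, 2021 becomes February 2, 2022.
February 2, 2022 falls on a Wednesday. The rules make no weekend/holiday allowance, so it remains February 2, 2022.
The final due date is February 2, 2022.

February 2, 2022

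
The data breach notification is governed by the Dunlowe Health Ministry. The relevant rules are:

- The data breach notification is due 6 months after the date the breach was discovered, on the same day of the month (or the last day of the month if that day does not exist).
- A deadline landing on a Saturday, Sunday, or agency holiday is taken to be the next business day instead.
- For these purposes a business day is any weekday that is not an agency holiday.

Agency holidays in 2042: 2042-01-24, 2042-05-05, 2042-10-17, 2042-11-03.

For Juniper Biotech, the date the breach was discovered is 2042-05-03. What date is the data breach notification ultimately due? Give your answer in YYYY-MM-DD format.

2042-11-04

6 months after 2042-05-03, on the same day of the month, is 2042-11-03.
2042-11-03 is a listed holiday, so it moves to the next business day, 2042-11-04 (Tuesday).
Deadline: 2042-11-04.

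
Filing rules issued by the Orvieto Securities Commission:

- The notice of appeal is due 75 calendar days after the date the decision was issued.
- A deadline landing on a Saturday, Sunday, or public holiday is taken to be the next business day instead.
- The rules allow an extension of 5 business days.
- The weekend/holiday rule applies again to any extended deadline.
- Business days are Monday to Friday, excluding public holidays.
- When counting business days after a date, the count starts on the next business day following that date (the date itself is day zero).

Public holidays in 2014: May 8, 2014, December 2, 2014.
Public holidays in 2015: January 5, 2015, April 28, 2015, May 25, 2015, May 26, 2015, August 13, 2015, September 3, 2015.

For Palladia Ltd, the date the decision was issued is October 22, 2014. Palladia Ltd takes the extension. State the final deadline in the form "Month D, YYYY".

January 13, 2015

From October 22, 2014, 75 calendar days later is January 5, 2015.
January 5, 2015 is a listed holiday, so it moves to the next business day, January 6, 2015 (Tuesday).
Applying the 5-business-day extension: 5 business days after January 6, 2015 is January 13, 2015.
January 13, 2015 falls on a Tuesday, which is a business day, so no adjustment is needed.
Final deadline: January 13, 2015.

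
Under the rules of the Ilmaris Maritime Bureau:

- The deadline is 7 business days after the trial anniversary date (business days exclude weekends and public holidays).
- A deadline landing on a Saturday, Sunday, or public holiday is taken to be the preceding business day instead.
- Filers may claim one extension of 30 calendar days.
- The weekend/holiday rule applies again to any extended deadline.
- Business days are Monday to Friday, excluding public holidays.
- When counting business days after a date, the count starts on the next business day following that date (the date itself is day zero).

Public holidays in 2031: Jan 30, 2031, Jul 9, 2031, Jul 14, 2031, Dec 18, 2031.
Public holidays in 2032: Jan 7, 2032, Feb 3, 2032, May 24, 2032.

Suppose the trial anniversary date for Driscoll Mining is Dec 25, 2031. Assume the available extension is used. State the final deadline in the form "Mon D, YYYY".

Feb 4, 2032

Starting the day after Dec 25, 2031 and counting 7 business days lands on Jan 5, 2032.
Jan 5, 2032 (Monday) is already a business day.
The 30-calendar-day extension moves the deadline from Jan 5, 2032 to Feb 4, 2032.
Feb 4, 2032 is a Wednesday and not a listed holiday, so it stands.
So the filing is due Feb 4, 2032.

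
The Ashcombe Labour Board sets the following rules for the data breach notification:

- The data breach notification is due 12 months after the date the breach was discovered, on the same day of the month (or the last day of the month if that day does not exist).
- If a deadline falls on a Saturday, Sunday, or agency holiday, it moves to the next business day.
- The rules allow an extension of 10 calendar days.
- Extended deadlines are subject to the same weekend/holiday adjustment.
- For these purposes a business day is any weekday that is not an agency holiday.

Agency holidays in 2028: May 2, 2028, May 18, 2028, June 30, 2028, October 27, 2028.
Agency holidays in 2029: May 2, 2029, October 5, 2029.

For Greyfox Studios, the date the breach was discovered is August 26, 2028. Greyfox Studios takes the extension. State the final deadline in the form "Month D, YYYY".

Moving 12 months forward from August 26, 2028 on the corresponding day gives August 26, 2029.
August 26, 2029 is a Sunday, so it moves to the next business day, August 27, 2029 (Monday).
With the 10-day extension, August 27, 2029 becomes September 6, 2029.
Since September 6, 2029 is a Thursday and not a holiday, the date is unchanged.
Final deadline: September 6, 2029.

September 6, 2029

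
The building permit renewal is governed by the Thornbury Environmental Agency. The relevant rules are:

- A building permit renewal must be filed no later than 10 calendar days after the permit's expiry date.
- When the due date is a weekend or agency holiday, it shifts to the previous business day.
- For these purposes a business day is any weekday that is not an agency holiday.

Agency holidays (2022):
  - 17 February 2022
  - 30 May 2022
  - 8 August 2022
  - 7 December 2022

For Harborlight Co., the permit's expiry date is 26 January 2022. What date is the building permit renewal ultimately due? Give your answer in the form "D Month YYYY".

4 February 2022

Trigger date 26 January 2022 + 10 calendar days = 5 February 2022.
Because 5 February 2022 is a Saturday, the deadline becomes 4 February 2022 (Friday).
Final deadline: 4 February 2022.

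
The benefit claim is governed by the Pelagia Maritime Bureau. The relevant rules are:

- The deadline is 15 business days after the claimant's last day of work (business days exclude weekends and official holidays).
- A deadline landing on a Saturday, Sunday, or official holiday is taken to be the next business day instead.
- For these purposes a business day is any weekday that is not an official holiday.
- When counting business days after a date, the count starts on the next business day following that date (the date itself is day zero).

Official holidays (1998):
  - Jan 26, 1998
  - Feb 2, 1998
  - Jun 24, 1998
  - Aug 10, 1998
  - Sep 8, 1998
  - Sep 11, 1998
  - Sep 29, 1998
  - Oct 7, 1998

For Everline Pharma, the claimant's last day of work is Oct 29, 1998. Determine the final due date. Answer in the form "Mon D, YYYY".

Nov 19, 1998

15 business days after Oct 29, 1998, excluding weekends and holidays, is Nov 19, 1998.
Nov 19, 1998 falls on a Thursday, which is a business day, so no adjustment is needed.
So the filing is due Nov 19, 1998.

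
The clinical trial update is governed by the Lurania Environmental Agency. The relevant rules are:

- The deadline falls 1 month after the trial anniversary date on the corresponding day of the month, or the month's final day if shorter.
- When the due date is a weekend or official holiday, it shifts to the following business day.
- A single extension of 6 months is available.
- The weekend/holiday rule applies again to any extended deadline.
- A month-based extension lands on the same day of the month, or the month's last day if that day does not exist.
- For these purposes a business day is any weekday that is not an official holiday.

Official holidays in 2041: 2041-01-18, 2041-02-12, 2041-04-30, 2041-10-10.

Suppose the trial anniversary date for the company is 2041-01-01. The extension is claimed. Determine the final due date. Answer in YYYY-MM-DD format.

2041-08-01

1 month after 2041-01-01, on the same day of the month, is 2041-02-01.
2041-02-01 falls on a Friday, which is a business day, so no adjustment is needed.
Applying the 6 months extension: 6 months after 2041-02-01 is 2041-08-01.
2041-08-01 (Thursday) is already a business day.
Deadline: 2041-08-01.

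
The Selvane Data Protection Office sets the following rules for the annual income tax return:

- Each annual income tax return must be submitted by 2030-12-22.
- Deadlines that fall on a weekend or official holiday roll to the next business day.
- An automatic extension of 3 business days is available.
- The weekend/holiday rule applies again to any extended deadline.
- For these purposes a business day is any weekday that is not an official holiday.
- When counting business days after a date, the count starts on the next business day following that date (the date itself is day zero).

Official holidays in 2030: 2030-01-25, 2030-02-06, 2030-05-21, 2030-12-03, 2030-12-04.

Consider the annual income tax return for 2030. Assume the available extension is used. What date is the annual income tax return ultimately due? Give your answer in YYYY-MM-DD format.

2030-12-26

The statutory due date is 2030-12-22.
2030-12-22 is a Sunday; the next business day is 2030-12-23 (Monday).
Counting 3 further business days from 2030-12-23 reaches 2030-12-26.
2030-12-26 (Thursday) is already a business day.
Final deadline: 2030-12-26.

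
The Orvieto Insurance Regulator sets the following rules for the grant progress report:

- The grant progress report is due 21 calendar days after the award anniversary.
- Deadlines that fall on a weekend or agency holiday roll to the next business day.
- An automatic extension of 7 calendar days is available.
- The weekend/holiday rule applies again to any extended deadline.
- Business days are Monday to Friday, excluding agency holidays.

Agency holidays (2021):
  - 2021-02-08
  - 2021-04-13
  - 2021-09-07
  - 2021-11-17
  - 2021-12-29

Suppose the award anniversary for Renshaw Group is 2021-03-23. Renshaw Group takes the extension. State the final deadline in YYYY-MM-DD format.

2021-04-21

Adding 21 calendar days to 2021-03-23 gives 2021-04-13.
2021-04-13 is a listed holiday, so it moves to the next business day, 2021-04-14 (Wednesday).
The 7-calendar-day extension moves the deadline from 2021-04-14 to 2021-04-21.
2021-04-21 falls on a Wednesday, which is a business day, so no adjustment is needed.
Final deadline: 2021-04-21.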